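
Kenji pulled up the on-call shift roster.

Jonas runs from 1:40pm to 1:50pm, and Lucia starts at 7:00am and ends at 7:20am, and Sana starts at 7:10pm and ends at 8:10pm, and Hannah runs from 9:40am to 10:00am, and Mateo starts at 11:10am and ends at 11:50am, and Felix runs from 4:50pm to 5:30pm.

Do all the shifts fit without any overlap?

Check each pair: they overlap iff neither finishes before the other starts.
Sorted by start: Lucia, Hannah, Mateo, Jonas, Felix, Sana.
Hannah starts after Lucia ends; Lucia is clear from here.
Mateo starts after Hannah ends; Hannah is clear from here.
Jonas starts after Mateo ends; Mateo is clear from here.
Felix starts after Jonas ends; Jonas is clear from here.
Sana starts after Felix ends.
Every pair is clear; the schedule has no overlaps.

Yes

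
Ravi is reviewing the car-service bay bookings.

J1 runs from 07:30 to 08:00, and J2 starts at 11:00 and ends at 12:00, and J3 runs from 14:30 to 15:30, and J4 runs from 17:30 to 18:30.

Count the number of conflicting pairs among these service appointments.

Check each pair: they overlap iff neither finishes before the other starts.
Sorted by start: J1, J2, J3, J4.
J2 starts after J1 ends, so J1 has no further overlaps.
J3 starts after J2 ends, so J2 has no further overlaps.
J4 starts after J3 ends.
No pair overlaps.

0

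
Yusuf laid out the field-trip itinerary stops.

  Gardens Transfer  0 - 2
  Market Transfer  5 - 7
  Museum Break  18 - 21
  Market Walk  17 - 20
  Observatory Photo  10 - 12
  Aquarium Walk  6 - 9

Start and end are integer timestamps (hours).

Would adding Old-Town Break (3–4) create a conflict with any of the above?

Gardens Transfer: ends 2 at or before Old-Town Break starts 3 → clear.
Market Transfer: starts 5 at or after Old-Town Break ends 4 → clear.
Aquarium Walk: starts 6 at or after Old-Town Break ends 4 → clear.
Observatory Photo: starts 10 at or after Old-Town Break ends 4 → clear.
Market Walk: starts 17 at or after Old-Town Break ends 4 → clear.
Museum Break: starts 18 at or after Old-Town Break ends 4 → clear.

No — it doesn't clash with anything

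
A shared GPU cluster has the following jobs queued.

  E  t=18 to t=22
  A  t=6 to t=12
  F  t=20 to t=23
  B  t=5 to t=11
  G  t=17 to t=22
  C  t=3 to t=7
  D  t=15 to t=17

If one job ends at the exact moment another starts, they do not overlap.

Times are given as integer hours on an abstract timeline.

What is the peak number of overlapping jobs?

Sweep the timeline, counting +1 at each start and −1 at each end (ends before starts at a tie):
t=3 start C → 1
t=5 start B → 2
t=6 start A → 3
t=7 end C → 2
t=11 end B → 1
t=12 end A → 0
t=15 start D → 1
t=17 end D → 0
t=17 start G → 1
t=18 start E → 2
t=20 start F → 3
t=22 end E → 2
t=22 end G → 1
t=23 end F → 0
Peak is 3, at t=6 (A, B, C).

3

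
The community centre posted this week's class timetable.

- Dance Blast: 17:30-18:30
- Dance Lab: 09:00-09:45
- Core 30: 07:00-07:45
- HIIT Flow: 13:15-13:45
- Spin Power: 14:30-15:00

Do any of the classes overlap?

No

Sorted by start: Core 30, Dance Lab, HIIT Flow, Spin Power, Dance Blast.
Dance Lab starts after Core 30 ends, so Core 30 has no further overlaps.
HIIT Flow starts after Dance Lab ends, so Dance Lab has no further overlaps.
Spin Power starts after HIIT Flow ends, so HIIT Flow has no further overlaps.
Dance Blast starts after Spin Power ends.
Every pair is clear; the schedule has no overlaps.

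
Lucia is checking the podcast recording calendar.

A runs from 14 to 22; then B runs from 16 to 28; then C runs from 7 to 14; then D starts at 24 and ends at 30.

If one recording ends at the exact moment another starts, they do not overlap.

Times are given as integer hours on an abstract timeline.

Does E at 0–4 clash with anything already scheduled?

No — it doesn't clash with anything

C: starts 7 at or after E ends 4 → clear.
A: starts 14 at or after E ends 4 → clear.
B: starts 16 at or after E ends 4 → clear.
D: starts 24 at or after E ends 4 → clear.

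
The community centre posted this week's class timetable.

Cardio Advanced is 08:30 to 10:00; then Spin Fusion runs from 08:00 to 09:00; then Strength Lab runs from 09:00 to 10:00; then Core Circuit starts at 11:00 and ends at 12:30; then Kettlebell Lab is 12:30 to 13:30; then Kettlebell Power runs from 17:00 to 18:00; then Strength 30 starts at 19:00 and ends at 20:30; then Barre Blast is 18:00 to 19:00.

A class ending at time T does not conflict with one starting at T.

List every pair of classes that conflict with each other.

Cardio Advanced & Spin Fusion, Cardio Advanced & Strength Lab

Sorted by start: Spin Fusion, Cardio Advanced, Strength Lab, Core Circuit, Kettlebell Lab, Kettlebell Power, Barre Blast, Strength 30.
Cardio Advanced starts before Spin Fusion ends → Spin Fusion and Cardio Advanced overlap.
Strength Lab starts exactly when Spin Fusion ends (back-to-back, no overlap); Spin Fusion is clear from here.
Strength Lab starts before Cardio Advanced ends → Cardio Advanced and Strength Lab overlap.
Core Circuit starts after Cardio Advanced ends; Cardio Advanced is clear from here.
Core Circuit starts after Strength Lab ends; Strength Lab is clear from here.
Kettlebell Lab starts exactly when Core Circuit ends (back-to-back, no overlap); Core Circuit is clear from here.
Kettlebell Power starts after Kettlebell Lab ends; Kettlebell Lab is clear from here.
Barre Blast starts exactly when Kettlebell Power ends (back-to-back, no overlap); Kettlebell Power is clear from here.
Strength 30 starts exactly when Barre Blast ends (back-to-back, no overlap).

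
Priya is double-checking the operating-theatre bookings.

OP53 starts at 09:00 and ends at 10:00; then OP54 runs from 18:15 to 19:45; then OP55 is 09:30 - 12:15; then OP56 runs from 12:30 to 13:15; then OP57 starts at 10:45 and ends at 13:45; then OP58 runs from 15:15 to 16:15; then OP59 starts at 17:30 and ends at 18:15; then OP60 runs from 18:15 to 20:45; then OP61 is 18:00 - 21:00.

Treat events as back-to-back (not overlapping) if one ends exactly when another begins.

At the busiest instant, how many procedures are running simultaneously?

3

Sweep the timeline, counting +1 at each start and −1 at each end (ends before starts at a tie):
09:00 start OP53 → 1
09:30 start OP55 → 2
10:00 end OP53 → 1
10:45 start OP57 → 2
12:15 end OP55 → 1
12:30 start OP56 → 2
13:15 end OP56 → 1
13:45 end OP57 → 0
15:15 start OP58 → 1
16:15 end OP58 → 0
17:30 start OP59 → 1
18:00 start OP61 → 2
18:15 end OP59 → 1
18:15 start OP54 → 2
18:15 start OP60 → 3
19:45 end OP54 → 2
20:45 end OP60 → 1
21:00 end OP61 → 0
Peak is 3, at 18:15 (OP54, OP60, OP61).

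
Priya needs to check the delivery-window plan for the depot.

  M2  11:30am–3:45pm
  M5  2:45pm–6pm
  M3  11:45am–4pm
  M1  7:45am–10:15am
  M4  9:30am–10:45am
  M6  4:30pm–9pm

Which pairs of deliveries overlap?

Two intervals overlap when each starts before the other ends.
Sorted by start: M1, M4, M2, M3, M5, M6.
M4 starts before M1 ends → M1 and M4 overlap.
M2 starts after M1 ends; M1 is clear from here.
M2 starts after M4 ends; M4 is clear from here.
M3 starts before M2 ends → M2 and M3 overlap.
M5 starts before M2 ends → M2 and M5 overlap.
M6 starts after M2 ends.
M5 starts before M3 ends → M3 and M5 overlap.
M6 starts after M3 ends.
M6 starts before M5 ends → M5 and M6 overlap.

M1 & M4, M2 & M3, M2 & M5, M3 & M5, M5 & M6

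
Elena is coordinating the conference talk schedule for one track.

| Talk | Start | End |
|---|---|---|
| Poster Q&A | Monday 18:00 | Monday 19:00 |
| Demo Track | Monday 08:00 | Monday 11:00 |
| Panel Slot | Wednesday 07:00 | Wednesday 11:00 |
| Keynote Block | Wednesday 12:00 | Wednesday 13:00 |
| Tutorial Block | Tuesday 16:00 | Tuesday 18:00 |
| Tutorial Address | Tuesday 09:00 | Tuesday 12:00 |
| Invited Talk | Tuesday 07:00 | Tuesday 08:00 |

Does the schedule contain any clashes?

No

Sorted by start: Demo Track, Poster Q&A, Invited Talk, Tutorial Address, Tutorial Block, Panel Slot, Keynote Block.
Poster Q&A starts after Demo Track ends — done with Demo Track.
Invited Talk starts after Poster Q&A ends — done with Poster Q&A.
Tutorial Address starts after Invited Talk ends — done with Invited Talk.
Tutorial Block starts after Tutorial Address ends — done with Tutorial Address.
Panel Slot starts after Tutorial Block ends — done with Tutorial Block.
Keynote Block starts after Panel Slot ends.
Every pair is clear; the schedule has no overlaps.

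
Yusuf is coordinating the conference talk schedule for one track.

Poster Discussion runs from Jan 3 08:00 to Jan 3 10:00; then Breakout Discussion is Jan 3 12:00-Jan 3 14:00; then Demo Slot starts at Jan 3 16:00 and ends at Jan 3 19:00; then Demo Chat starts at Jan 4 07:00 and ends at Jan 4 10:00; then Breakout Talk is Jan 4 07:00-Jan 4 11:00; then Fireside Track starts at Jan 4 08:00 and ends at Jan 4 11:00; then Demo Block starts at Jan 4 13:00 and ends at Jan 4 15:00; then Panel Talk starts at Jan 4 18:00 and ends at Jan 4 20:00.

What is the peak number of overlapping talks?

Sweep the timeline, counting +1 at each start and −1 at each end (ends before starts at a tie):
Jan 3 08:00 start Poster Discussion → 1
Jan 3 10:00 end Poster Discussion → 0
Jan 3 12:00 start Breakout Discussion → 1
Jan 3 14:00 end Breakout Discussion → 0
Jan 3 16:00 start Demo Slot → 1
Jan 3 19:00 end Demo Slot → 0
Jan 4 07:00 start Breakout Talk → 1
Jan 4 07:00 start Demo Chat → 2
Jan 4 08:00 start Fireside Track → 3
Jan 4 10:00 end Demo Chat → 2
Jan 4 11:00 end Breakout Talk → 1
Jan 4 11:00 end Fireside Track → 0
Jan 4 13:00 start Demo Block → 1
Jan 4 15:00 end Demo Block → 0
Jan 4 18:00 start Panel Talk → 1
Jan 4 20:00 end Panel Talk → 0
Peak is 3, at Jan 4 08:00 (Breakout Talk, Demo Chat, Fireside Track).

3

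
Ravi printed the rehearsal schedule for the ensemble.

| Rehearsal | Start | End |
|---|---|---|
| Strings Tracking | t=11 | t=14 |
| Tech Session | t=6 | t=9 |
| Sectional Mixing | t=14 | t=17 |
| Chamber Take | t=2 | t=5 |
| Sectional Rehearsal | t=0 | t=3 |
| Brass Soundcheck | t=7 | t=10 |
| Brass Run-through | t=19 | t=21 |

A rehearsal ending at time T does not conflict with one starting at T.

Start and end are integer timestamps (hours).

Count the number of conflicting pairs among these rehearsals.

Sorted by start: Sectional Rehearsal, Chamber Take, Tech Session, Brass Soundcheck, Strings Tracking, Sectional Mixing, Brass Run-through.
Chamber Take starts before Sectional Rehearsal ends → Sectional Rehearsal and Chamber Take overlap.
Tech Session starts after Sectional Rehearsal ends — done with Sectional Rehearsal.
Tech Session starts after Chamber Take ends — done with Chamber Take.
Brass Soundcheck starts before Tech Session ends → Tech Session and Brass Soundcheck overlap.
Strings Tracking starts after Tech Session ends — done with Tech Session.
Strings Tracking starts after Brass Soundcheck ends — done with Brass Soundcheck.
Sectional Mixing starts exactly when Strings Tracking ends (back-to-back, no overlap) — done with Strings Tracking.
Brass Run-through starts after Sectional Mixing ends.
Overlapping pairs: Brass Soundcheck & Tech Session, Chamber Take & Sectional Rehearsal — 2 in total.

2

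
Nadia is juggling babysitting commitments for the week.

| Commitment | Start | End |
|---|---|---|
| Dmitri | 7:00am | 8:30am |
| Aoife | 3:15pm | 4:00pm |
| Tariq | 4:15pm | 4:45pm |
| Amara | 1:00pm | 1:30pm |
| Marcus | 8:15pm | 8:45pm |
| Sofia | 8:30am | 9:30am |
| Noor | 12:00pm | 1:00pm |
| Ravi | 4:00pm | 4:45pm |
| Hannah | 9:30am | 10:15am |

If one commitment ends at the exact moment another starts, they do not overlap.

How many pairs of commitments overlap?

Check each pair: they overlap iff neither finishes before the other starts.
Sorted by start: Dmitri, Sofia, Hannah, Noor, Amara, Aoife, Ravi, Tariq, Marcus.
Sofia starts exactly when Dmitri ends (back-to-back, no overlap), so nothing later overlaps Dmitri either.
Hannah starts exactly when Sofia ends (back-to-back, no overlap), so nothing later overlaps Sofia either.
Noor starts after Hannah ends, so nothing later overlaps Hannah either.
Amara starts exactly when Noor ends (back-to-back, no overlap), so nothing later overlaps Noor either.
Aoife starts after Amara ends, so nothing later overlaps Amara either.
Ravi starts exactly when Aoife ends (back-to-back, no overlap), so nothing later overlaps Aoife either.
Tariq starts before Ravi ends → Ravi and Tariq overlap.
Marcus starts after Ravi ends.
Marcus starts after Tariq ends.
Overlapping pairs: Ravi & Tariq — 1 in total.

1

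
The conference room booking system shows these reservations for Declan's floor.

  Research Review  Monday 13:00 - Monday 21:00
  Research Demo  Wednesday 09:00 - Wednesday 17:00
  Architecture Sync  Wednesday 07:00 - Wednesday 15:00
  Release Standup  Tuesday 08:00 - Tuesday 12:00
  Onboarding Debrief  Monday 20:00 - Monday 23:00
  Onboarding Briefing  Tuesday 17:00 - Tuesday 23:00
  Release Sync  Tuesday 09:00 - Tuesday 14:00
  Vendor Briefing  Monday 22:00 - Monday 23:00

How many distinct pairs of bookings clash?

4

Sorted by start: Research Review, Onboarding Debrief, Vendor Briefing, Release Standup, Release Sync, Onboarding Briefing, Architecture Sync, Research Demo.
Onboarding Debrief starts before Research Review ends → Research Review and Onboarding Debrief overlap.
Vendor Briefing starts after Research Review ends, so Research Review has no further overlaps.
Vendor Briefing starts before Onboarding Debrief ends → Onboarding Debrief and Vendor Briefing overlap.
Release Standup starts after Onboarding Debrief ends, so Onboarding Debrief has no further overlaps.
Release Standup starts after Vendor Briefing ends, so Vendor Briefing has no further overlaps.
Release Sync starts before Release Standup ends → Release Standup and Release Sync overlap.
Onboarding Briefing starts after Release Standup ends, so Release Standup has no further overlaps.
Onboarding Briefing starts after Release Sync ends, so Release Sync has no further overlaps.
Architecture Sync starts after Onboarding Briefing ends, so Onboarding Briefing has no further overlaps.
Research Demo starts before Architecture Sync ends → Architecture Sync and Research Demo overlap.
Overlapping pairs: Architecture Sync & Research Demo, Onboarding Debrief & Research Review, Onboarding Debrief & Vendor Briefing, Release Standup & Release Sync — 4 in total.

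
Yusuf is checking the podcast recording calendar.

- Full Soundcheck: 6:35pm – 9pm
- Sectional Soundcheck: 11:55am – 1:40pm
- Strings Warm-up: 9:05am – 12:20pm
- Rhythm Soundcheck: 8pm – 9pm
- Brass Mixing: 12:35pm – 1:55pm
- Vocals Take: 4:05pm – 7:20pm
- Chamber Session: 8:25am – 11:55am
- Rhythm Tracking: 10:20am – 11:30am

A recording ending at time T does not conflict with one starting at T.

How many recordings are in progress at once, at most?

3

Walk through starts and ends in time order (an end at T is processed before a start at T):
8:25am start Chamber Session → 1
9:05am start Strings Warm-up → 2
10:20am start Rhythm Tracking → 3
11:30am end Rhythm Tracking → 2
11:55am end Chamber Session → 1
11:55am start Sectional Soundcheck → 2
12:20pm end Strings Warm-up → 1
12:35pm start Brass Mixing → 2
1:40pm end Sectional Soundcheck → 1
1:55pm end Brass Mixing → 0
4:05pm start Vocals Take → 1
6:35pm start Full Soundcheck → 2
7:20pm end Vocals Take → 1
8pm start Rhythm Soundcheck → 2
9pm end Full Soundcheck → 1
9pm end Rhythm Soundcheck → 0
Peak is 3, at 10:20am (Chamber Session, Rhythm Tracking, Strings Warm-up).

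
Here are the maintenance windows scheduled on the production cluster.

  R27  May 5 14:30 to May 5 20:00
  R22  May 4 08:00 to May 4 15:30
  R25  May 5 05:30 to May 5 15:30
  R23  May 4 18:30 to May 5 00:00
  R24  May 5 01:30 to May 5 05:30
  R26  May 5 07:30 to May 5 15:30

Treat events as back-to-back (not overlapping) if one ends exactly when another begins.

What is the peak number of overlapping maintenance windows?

Walk through starts and ends in time order (an end at T is processed before a start at T):
May 4 08:00 start R22 → 1
May 4 15:30 end R22 → 0
May 4 18:30 start R23 → 1
May 5 00:00 end R23 → 0
May 5 01:30 start R24 → 1
May 5 05:30 end R24 → 0
May 5 05:30 start R25 → 1
May 5 07:30 start R26 → 2
May 5 14:30 start R27 → 3
May 5 15:30 end R25 → 2
May 5 15:30 end R26 → 1
May 5 20:00 end R27 → 0
Peak is 3, at May 5 14:30 (R25, R26, R27).

3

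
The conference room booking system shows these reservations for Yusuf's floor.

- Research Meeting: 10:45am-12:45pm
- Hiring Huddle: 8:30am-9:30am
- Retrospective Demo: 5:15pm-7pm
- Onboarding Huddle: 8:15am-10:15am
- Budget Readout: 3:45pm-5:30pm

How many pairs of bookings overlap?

2

Sorted by start: Onboarding Huddle, Hiring Huddle, Research Meeting, Budget Readout, Retrospective Demo.
Hiring Huddle starts before Onboarding Huddle ends → Onboarding Huddle and Hiring Huddle overlap.
Research Meeting starts after Onboarding Huddle ends; Onboarding Huddle is clear from here.
Research Meeting starts after Hiring Huddle ends; Hiring Huddle is clear from here.
Budget Readout starts after Research Meeting ends; Research Meeting is clear from here.
Retrospective Demo starts before Budget Readout ends → Budget Readout and Retrospective Demo overlap.
Overlapping pairs: Budget Readout & Retrospective Demo, Hiring Huddle & Onboarding Huddle — 2 in total.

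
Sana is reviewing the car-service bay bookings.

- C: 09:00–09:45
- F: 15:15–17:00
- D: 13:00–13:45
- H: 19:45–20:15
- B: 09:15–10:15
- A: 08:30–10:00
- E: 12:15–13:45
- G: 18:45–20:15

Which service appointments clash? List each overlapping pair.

Sorted by start: A, C, B, E, D, F, G, H.
C starts before A ends → A and C overlap.
B starts before A ends → A and B overlap.
E starts after A ends — done with A.
B starts before C ends → C and B overlap.
E starts after C ends — done with C.
E starts after B ends — done with B.
D starts before E ends → E and D overlap.
F starts after E ends — done with E.
F starts after D ends — done with D.
G starts after F ends — done with F.
H starts before G ends → G and H overlap.

A & B, A & C, B & C, D & E, G & H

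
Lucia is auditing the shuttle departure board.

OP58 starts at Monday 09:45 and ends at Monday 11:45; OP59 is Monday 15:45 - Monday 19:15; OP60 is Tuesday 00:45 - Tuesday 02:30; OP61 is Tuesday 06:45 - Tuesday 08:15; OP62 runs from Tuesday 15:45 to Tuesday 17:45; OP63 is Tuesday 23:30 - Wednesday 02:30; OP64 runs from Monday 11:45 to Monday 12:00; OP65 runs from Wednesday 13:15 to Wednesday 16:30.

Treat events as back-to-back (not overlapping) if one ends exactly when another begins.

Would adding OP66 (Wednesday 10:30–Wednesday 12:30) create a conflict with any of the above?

No — it doesn't clash with anything

OP58: ends Monday 11:45 at or before OP66 starts Wednesday 10:30 → clear.
OP64: ends Monday 12:00 at or before OP66 starts Wednesday 10:30 → clear.
OP59: ends Monday 19:15 at or before OP66 starts Wednesday 10:30 → clear.
OP60: ends Tuesday 02:30 at or before OP66 starts Wednesday 10:30 → clear.
OP61: ends Tuesday 08:15 at or before OP66 starts Wednesday 10:30 → clear.
OP62: ends Tuesday 17:45 at or before OP66 starts Wednesday 10:30 → clear.
OP63: ends Wednesday 02:30 at or before OP66 starts Wednesday 10:30 → clear.
OP65: starts Wednesday 13:15 at or after OP66 ends Wednesday 12:30 → clear.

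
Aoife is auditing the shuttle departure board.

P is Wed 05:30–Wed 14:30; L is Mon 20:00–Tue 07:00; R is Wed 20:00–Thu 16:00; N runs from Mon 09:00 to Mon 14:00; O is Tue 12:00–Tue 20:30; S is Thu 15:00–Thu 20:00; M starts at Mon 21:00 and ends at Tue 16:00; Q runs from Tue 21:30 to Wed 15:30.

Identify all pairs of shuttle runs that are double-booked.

L & M, M & O, P & Q, R & S

Sorted by start: N, L, M, O, Q, P, R, S.
L starts after N ends — done with N.
M starts before L ends → L and M overlap.
O starts after L ends — done with L.
O starts before M ends → M and O overlap.
Q starts after M ends — done with M.
Q starts after O ends — done with O.
P starts before Q ends → Q and P overlap.
R starts after Q ends — done with Q.
R starts after P ends — done with P.
S starts before R ends → R and S overlap.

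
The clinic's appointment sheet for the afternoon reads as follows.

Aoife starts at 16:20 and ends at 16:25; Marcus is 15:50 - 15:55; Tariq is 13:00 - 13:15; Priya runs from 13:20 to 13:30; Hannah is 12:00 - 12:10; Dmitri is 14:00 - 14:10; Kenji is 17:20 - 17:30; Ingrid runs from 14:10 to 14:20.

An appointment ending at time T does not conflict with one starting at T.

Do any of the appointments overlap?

Sorted by start: Hannah, Tariq, Priya, Dmitri, Ingrid, Marcus, Aoife, Kenji.
Tariq starts after Hannah ends, so Hannah has no further overlaps.
Priya starts after Tariq ends, so Tariq has no further overlaps.
Dmitri starts after Priya ends, so Priya has no further overlaps.
Ingrid starts exactly when Dmitri ends (back-to-back, no overlap), so Dmitri has no further overlaps.
Marcus starts after Ingrid ends, so Ingrid has no further overlaps.
Aoife starts after Marcus ends, so Marcus has no further overlaps.
Kenji starts after Aoife ends.
Every pair is clear; the schedule has no overlaps.

No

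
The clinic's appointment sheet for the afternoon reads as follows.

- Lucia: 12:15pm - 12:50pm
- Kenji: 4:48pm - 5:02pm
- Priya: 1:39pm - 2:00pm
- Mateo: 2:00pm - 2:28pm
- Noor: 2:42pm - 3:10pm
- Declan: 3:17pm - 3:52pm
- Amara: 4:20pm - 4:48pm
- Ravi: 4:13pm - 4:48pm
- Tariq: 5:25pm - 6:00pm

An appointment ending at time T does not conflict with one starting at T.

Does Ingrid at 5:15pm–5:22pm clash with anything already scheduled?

Lucia: ends 12:50pm at or before Ingrid starts 5:15pm → clear.
Priya: ends 2:00pm at or before Ingrid starts 5:15pm → clear.
Mateo: ends 2:28pm at or before Ingrid starts 5:15pm → clear.
Noor: ends 3:10pm at or before Ingrid starts 5:15pm → clear.
Declan: ends 3:52pm at or before Ingrid starts 5:15pm → clear.
Ravi: ends 4:48pm at or before Ingrid starts 5:15pm → clear.
Amara: ends 4:48pm at or before Ingrid starts 5:15pm → clear.
Kenji: ends 5:02pm at or before Ingrid starts 5:15pm → clear.
Tariq: starts 5:25pm at or after Ingrid ends 5:22pm → clear.

No — it doesn't clash with anything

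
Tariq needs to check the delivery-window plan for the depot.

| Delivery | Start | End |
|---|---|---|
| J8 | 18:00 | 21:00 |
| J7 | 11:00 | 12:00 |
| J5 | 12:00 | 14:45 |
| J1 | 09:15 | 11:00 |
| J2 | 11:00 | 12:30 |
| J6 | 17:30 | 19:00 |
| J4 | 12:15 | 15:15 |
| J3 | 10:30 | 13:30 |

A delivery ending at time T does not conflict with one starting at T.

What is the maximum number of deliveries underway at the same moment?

4

Sweep the timeline, counting +1 at each start and −1 at each end (ends before starts at a tie):
09:15 start J1 → 1
10:30 start J3 → 2
11:00 end J1 → 1
11:00 start J2 → 2
11:00 start J7 → 3
12:00 end J7 → 2
12:00 start J5 → 3
12:15 start J4 → 4
12:30 end J2 → 3
13:30 end J3 → 2
14:45 end J5 → 1
15:15 end J4 → 0
17:30 start J6 → 1
18:00 start J8 → 2
19:00 end J6 → 1
21:00 end J8 → 0
Peak is 4, at 12:15 (J2, J3, J4, J5).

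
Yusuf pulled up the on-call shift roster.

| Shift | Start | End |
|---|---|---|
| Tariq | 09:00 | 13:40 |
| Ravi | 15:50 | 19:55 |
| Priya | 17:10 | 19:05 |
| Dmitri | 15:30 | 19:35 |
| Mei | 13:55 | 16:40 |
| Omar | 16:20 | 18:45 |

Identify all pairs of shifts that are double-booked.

Two intervals overlap when each starts before the other ends.
Sorted by start: Tariq, Mei, Dmitri, Ravi, Omar, Priya.
Mei starts after Tariq ends — done with Tariq.
Dmitri starts before Mei ends → Mei and Dmitri overlap.
Ravi starts before Mei ends → Mei and Ravi overlap.
Omar starts before Mei ends → Mei and Omar overlap.
Priya starts after Mei ends.
Ravi starts before Dmitri ends → Dmitri and Ravi overlap.
Omar starts before Dmitri ends → Dmitri and Omar overlap.
Priya starts before Dmitri ends → Dmitri and Priya overlap.
Omar starts before Ravi ends → Ravi and Omar overlap.
Priya starts before Ravi ends → Ravi and Priya overlap.
Priya starts before Omar ends → Omar and Priya overlap.

Dmitri & Mei, Dmitri & Omar, Dmitri & Priya, Dmitri & Ravi, Mei & Omar, Mei & Ravi, Omar & Priya, Omar & Ravi, Priya & Ravi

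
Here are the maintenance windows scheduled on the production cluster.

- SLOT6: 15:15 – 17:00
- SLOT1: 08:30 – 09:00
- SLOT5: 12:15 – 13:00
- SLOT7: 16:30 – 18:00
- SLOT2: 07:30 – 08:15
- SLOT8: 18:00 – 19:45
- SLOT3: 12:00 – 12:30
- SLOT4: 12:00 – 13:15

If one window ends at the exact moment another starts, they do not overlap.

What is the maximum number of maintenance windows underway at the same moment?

Sort all start/end points and keep a running count:
07:30 start SLOT2 → 1
08:15 end SLOT2 → 0
08:30 start SLOT1 → 1
09:00 end SLOT1 → 0
12:00 start SLOT3 → 1
12:00 start SLOT4 → 2
12:15 start SLOT5 → 3
12:30 end SLOT3 → 2
13:00 end SLOT5 → 1
13:15 end SLOT4 → 0
15:15 start SLOT6 → 1
16:30 start SLOT7 → 2
17:00 end SLOT6 → 1
18:00 end SLOT7 → 0
18:00 start SLOT8 → 1
19:45 end SLOT8 → 0
Peak is 3, at 12:15 (SLOT3, SLOT4, SLOT5).

3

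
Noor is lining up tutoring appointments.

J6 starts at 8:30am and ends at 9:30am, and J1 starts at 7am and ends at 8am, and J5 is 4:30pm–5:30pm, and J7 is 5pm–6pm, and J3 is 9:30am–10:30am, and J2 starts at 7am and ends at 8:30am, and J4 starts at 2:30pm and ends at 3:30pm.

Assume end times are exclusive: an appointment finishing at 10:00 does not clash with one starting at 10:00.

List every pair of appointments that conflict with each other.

J1 & J2, J5 & J7

Sorted by start: J1, J2, J6, J3, J4, J5, J7.
J2 starts before J1 ends → J1 and J2 overlap.
J6 starts after J1 ends, so nothing later overlaps J1 either.
J6 starts exactly when J2 ends (back-to-back, no overlap), so nothing later overlaps J2 either.
J3 starts exactly when J6 ends (back-to-back, no overlap), so nothing later overlaps J6 either.
J4 starts after J3 ends, so nothing later overlaps J3 either.
J5 starts after J4 ends, so nothing later overlaps J4 either.
J7 starts before J5 ends → J5 and J7 overlap.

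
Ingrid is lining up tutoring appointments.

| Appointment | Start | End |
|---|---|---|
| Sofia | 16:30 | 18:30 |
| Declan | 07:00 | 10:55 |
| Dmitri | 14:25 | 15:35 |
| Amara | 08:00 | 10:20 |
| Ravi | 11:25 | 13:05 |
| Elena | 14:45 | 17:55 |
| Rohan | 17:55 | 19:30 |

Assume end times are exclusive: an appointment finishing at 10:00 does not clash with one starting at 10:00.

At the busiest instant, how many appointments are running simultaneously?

Walk through starts and ends in time order (an end at T is processed before a start at T):
07:00 start Declan → 1
08:00 start Amara → 2
10:20 end Amara → 1
10:55 end Declan → 0
11:25 start Ravi → 1
13:05 end Ravi → 0
14:25 start Dmitri → 1
14:45 start Elena → 2
15:35 end Dmitri → 1
16:30 start Sofia → 2
17:55 end Elena → 1
17:55 start Rohan → 2
18:30 end Sofia → 1
19:30 end Rohan → 0
Peak is 2, at 08:00 (Amara, Declan).

2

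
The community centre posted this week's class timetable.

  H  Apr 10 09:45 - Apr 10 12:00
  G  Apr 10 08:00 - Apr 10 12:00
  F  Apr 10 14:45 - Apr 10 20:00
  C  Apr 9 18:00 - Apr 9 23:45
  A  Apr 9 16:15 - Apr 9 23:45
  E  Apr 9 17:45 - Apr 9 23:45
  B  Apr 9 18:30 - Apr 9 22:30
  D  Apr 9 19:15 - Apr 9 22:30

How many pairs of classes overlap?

Check each pair: they overlap iff neither finishes before the other starts.
Sorted by start: A, E, C, B, D, G, H, F.
E starts before A ends → A and E overlap.
C starts before A ends → A and C overlap.
B starts before A ends → A and B overlap.
D starts before A ends → A and D overlap.
G starts after A ends, so A has no further overlaps.
C starts before E ends → E and C overlap.
B starts before E ends → E and B overlap.
D starts before E ends → E and D overlap.
G starts after E ends, so E has no further overlaps.
B starts before C ends → C and B overlap.
D starts before C ends → C and D overlap.
G starts after C ends, so C has no further overlaps.
D starts before B ends → B and D overlap.
G starts after B ends, so B has no further overlaps.
G starts after D ends, so D has no further overlaps.
H starts before G ends → G and H overlap.
F starts after G ends.
F starts after H ends.
Overlapping pairs: A & B, A & C, A & D, A & E, B & C, B & D, B & E, C & D, C & E, D & E, G & H — 11 in total.

11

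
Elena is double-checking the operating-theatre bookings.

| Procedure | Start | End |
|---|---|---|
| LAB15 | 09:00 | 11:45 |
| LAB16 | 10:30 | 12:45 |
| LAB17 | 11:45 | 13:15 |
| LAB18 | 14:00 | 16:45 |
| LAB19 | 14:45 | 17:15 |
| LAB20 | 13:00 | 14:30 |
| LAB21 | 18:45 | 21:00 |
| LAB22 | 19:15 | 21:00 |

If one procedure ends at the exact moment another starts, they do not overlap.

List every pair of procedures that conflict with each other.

LAB15 & LAB16, LAB16 & LAB17, LAB17 & LAB20, LAB18 & LAB19, LAB18 & LAB20, LAB21 & LAB22

Two intervals overlap when each starts before the other ends.
Sorted by start: LAB15, LAB16, LAB17, LAB20, LAB18, LAB19, LAB21, LAB22.
LAB16 starts before LAB15 ends → LAB15 and LAB16 overlap.
LAB17 starts exactly when LAB15 ends (back-to-back, no overlap), so LAB15 has no further overlaps.
LAB17 starts before LAB16 ends → LAB16 and LAB17 overlap.
LAB20 starts after LAB16 ends, so LAB16 has no further overlaps.
LAB20 starts before LAB17 ends → LAB17 and LAB20 overlap.
LAB18 starts after LAB17 ends, so LAB17 has no further overlaps.
LAB18 starts before LAB20 ends → LAB20 and LAB18 overlap.
LAB19 starts after LAB20 ends, so LAB20 has no further overlaps.
LAB19 starts before LAB18 ends → LAB18 and LAB19 overlap.
LAB21 starts after LAB18 ends, so LAB18 has no further overlaps.
LAB21 starts after LAB19 ends, so LAB19 has no further overlaps.
LAB22 starts before LAB21 ends → LAB21 and LAB22 overlap.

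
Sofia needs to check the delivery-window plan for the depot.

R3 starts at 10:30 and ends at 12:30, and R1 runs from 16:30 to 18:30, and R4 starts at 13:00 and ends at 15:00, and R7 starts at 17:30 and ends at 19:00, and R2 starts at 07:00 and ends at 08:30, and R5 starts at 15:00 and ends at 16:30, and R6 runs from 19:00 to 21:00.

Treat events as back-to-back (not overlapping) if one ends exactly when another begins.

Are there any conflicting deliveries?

Yes

Sorted by start: R2, R3, R4, R5, R1, R7, R6.
R3 starts after R2 ends; R2 is clear from here.
R4 starts after R3 ends; R3 is clear from here.
R5 starts exactly when R4 ends (back-to-back, no overlap); R4 is clear from here.
R1 starts exactly when R5 ends (back-to-back, no overlap); R5 is clear from here.
R7 starts before R1 ends → R1 and R7 overlap.
That's a conflict, so the schedule is not conflict-free.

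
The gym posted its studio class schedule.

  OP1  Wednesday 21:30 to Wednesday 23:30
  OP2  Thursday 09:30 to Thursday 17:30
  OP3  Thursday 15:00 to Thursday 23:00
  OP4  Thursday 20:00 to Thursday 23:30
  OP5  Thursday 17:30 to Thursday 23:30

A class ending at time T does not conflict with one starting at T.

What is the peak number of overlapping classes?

3

Sweep the timeline, counting +1 at each start and −1 at each end (ends before starts at a tie):
Wednesday 21:30 start OP1 → 1
Wednesday 23:30 end OP1 → 0
Thursday 09:30 start OP2 → 1
Thursday 15:00 start OP3 → 2
Thursday 17:30 end OP2 → 1
Thursday 17:30 start OP5 → 2
Thursday 20:00 start OP4 → 3
Thursday 23:00 end OP3 → 2
Thursday 23:30 end OP4 → 1
Thursday 23:30 end OP5 → 0
Peak is 3, at Thursday 20:00 (OP3, OP4, OP5).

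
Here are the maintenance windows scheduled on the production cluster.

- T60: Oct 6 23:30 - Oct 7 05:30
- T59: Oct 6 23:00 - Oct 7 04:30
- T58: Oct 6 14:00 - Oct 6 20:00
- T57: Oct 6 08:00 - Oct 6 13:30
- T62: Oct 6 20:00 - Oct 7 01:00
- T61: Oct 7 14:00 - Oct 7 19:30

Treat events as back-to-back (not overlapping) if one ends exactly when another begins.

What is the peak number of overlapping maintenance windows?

3

Walk through starts and ends in time order (an end at T is processed before a start at T):
Oct 6 08:00 start T57 → 1
Oct 6 13:30 end T57 → 0
Oct 6 14:00 start T58 → 1
Oct 6 20:00 end T58 → 0
Oct 6 20:00 start T62 → 1
Oct 6 23:00 start T59 → 2
Oct 6 23:30 start T60 → 3
Oct 7 01:00 end T62 → 2
Oct 7 04:30 end T59 → 1
Oct 7 05:30 end T60 → 0
Oct 7 14:00 start T61 → 1
Oct 7 19:30 end T61 → 0
Peak is 3, at Oct 6 23:30 (T59, T60, T62).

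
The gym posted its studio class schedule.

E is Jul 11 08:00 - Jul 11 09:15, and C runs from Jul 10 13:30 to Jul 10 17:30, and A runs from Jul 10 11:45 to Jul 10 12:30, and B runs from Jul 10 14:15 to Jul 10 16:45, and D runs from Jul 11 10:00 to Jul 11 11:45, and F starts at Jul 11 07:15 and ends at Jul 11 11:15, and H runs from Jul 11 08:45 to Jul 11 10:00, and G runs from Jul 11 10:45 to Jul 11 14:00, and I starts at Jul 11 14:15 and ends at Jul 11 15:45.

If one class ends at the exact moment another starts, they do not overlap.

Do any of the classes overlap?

Yes

Sorted by start: A, C, B, F, E, H, D, G, I.
C starts after A ends — done with A.
B starts before C ends → C and B overlap.
That's a conflict, so the schedule is not conflict-free.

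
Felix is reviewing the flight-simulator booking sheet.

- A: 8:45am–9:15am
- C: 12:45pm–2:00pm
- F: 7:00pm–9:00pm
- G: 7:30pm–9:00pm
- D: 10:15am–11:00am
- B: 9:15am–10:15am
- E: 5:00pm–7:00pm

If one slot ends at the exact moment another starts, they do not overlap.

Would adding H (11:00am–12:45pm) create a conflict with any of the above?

A: ends 9:15am at or before H starts 11:00am → clear.
B: ends 10:15am at or before H starts 11:00am → clear.
D: ends 11:00am at or before H starts 11:00am → clear.
C: starts 12:45pm at or after H ends 12:45pm → clear.
E: starts 5:00pm at or after H ends 12:45pm → clear.
F: starts 7:00pm at or after H ends 12:45pm → clear.
G: starts 7:30pm at or after H ends 12:45pm → clear.

No — it doesn't clash with anything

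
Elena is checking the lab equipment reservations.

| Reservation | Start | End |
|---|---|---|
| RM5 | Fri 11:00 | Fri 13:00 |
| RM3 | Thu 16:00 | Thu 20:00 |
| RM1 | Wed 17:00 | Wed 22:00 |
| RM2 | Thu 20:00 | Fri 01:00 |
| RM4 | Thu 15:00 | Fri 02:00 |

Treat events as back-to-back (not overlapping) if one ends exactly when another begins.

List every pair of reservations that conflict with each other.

Sorted by start: RM1, RM4, RM3, RM2, RM5.
RM4 starts after RM1 ends — done with RM1.
RM3 starts before RM4 ends → RM4 and RM3 overlap.
RM2 starts before RM4 ends → RM4 and RM2 overlap.
RM5 starts after RM4 ends.
RM2 starts exactly when RM3 ends (back-to-back, no overlap) — done with RM3.
RM5 starts after RM2 ends.

RM2 & RM4, RM3 & RM4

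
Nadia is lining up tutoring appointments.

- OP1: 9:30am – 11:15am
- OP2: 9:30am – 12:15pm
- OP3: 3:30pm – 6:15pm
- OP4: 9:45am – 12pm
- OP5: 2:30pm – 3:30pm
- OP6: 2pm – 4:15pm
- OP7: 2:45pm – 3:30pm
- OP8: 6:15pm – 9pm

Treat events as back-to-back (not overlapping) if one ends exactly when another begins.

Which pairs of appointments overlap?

Sorted by start: OP1, OP2, OP4, OP6, OP5, OP7, OP3, OP8.
OP2 starts before OP1 ends → OP1 and OP2 overlap.
OP4 starts before OP1 ends → OP1 and OP4 overlap.
OP6 starts after OP1 ends — done with OP1.
OP4 starts before OP2 ends → OP2 and OP4 overlap.
OP6 starts after OP2 ends — done with OP2.
OP6 starts after OP4 ends — done with OP4.
OP5 starts before OP6 ends → OP6 and OP5 overlap.
OP7 starts before OP6 ends → OP6 and OP7 overlap.
OP3 starts before OP6 ends → OP6 and OP3 overlap.
OP8 starts after OP6 ends.
OP7 starts before OP5 ends → OP5 and OP7 overlap.
OP3 starts exactly when OP5 ends (back-to-back, no overlap) — done with OP5.
OP3 starts exactly when OP7 ends (back-to-back, no overlap) — done with OP7.
OP8 starts exactly when OP3 ends (back-to-back, no overlap).

OP1 & OP2, OP1 & OP4, OP2 & OP4, OP3 & OP6, OP5 & OP6, OP5 & OP7, OP6 & OP7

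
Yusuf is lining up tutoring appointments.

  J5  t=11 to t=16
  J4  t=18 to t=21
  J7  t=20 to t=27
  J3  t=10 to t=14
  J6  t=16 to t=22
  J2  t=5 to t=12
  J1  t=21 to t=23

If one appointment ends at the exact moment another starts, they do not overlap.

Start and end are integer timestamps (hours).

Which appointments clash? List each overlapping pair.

Sorted by start: J2, J3, J5, J6, J4, J7, J1.
J3 starts before J2 ends → J2 and J3 overlap.
J5 starts before J2 ends → J2 and J5 overlap.
J6 starts after J2 ends; J2 is clear from here.
J5 starts before J3 ends → J3 and J5 overlap.
J6 starts after J3 ends; J3 is clear from here.
J6 starts exactly when J5 ends (back-to-back, no overlap); J5 is clear from here.
J4 starts before J6 ends → J6 and J4 overlap.
J7 starts before J6 ends → J6 and J7 overlap.
J1 starts before J6 ends → J6 and J1 overlap.
J7 starts before J4 ends → J4 and J7 overlap.
J1 starts exactly when J4 ends (back-to-back, no overlap).
J1 starts before J7 ends → J7 and J1 overlap.

J1 & J6, J1 & J7, J2 & J3, J2 & J5, J3 & J5, J4 & J6, J4 & J7, J6 & J7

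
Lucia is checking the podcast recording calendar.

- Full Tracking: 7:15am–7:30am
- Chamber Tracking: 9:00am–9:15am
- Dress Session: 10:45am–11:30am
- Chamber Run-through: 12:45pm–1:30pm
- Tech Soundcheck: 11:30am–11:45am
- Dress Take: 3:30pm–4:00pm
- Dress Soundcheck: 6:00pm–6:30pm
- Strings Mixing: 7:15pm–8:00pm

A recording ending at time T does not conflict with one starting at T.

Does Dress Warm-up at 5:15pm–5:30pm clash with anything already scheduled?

No — it doesn't clash with anything

Full Tracking: ends 7:30am at or before Dress Warm-up starts 5:15pm → clear.
Chamber Tracking: ends 9:15am at or before Dress Warm-up starts 5:15pm → clear.
Dress Session: ends 11:30am at or before Dress Warm-up starts 5:15pm → clear.
Tech Soundcheck: ends 11:45am at or before Dress Warm-up starts 5:15pm → clear.
Chamber Run-through: ends 1:30pm at or before Dress Warm-up starts 5:15pm → clear.
Dress Take: ends 4:00pm at or before Dress Warm-up starts 5:15pm → clear.
Dress Soundcheck: starts 6:00pm at or after Dress Warm-up ends 5:30pm → clear.
Strings Mixing: starts 7:15pm at or after Dress Warm-up ends 5:30pm → clear.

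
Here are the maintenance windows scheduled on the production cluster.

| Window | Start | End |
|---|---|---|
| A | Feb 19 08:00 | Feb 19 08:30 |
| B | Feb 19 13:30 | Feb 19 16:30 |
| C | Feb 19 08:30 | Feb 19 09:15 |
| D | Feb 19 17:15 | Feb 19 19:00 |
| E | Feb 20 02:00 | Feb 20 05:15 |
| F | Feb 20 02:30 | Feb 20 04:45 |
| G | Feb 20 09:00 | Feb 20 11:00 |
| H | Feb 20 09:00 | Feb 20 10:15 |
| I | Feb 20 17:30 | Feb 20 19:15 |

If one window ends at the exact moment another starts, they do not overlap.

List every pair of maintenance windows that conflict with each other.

E & F, G & H

Sorted by start: A, C, B, D, E, F, G, H, I.
C starts exactly when A ends (back-to-back, no overlap); A is clear from here.
B starts after C ends; C is clear from here.
D starts after B ends; B is clear from here.
E starts after D ends; D is clear from here.
F starts before E ends → E and F overlap.
G starts after E ends; E is clear from here.
G starts after F ends; F is clear from here.
H starts before G ends → G and H overlap.
I starts after G ends.
I starts after H ends.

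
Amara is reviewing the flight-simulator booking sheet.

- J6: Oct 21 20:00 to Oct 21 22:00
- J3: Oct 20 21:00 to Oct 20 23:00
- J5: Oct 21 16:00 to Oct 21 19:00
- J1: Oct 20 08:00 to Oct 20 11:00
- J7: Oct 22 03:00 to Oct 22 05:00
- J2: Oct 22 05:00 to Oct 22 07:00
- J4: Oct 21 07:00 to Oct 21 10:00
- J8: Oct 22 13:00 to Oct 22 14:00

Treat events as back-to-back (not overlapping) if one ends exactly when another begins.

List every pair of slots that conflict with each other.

Sorted by start: J1, J3, J4, J5, J6, J7, J2, J8.
J3 starts after J1 ends, so nothing later overlaps J1 either.
J4 starts after J3 ends, so nothing later overlaps J3 either.
J5 starts after J4 ends, so nothing later overlaps J4 either.
J6 starts after J5 ends, so nothing later overlaps J5 either.
J7 starts after J6 ends, so nothing later overlaps J6 either.
J2 starts exactly when J7 ends (back-to-back, no overlap), so nothing later overlaps J7 either.
J8 starts after J2 ends.

no conflicts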